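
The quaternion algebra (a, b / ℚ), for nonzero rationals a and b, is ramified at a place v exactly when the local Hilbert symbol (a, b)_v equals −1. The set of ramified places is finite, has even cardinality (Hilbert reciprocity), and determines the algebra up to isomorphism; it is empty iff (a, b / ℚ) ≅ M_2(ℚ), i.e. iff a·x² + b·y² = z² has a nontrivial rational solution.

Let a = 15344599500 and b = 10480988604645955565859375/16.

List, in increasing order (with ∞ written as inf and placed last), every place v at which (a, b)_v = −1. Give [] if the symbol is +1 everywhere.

(a, b) ≡ (6555, 1615) mod (ℚ^×)²; places V = {2, 3, 5, 7, 17, 19, 23, ∞}.
(a,b)_17: α=2, u≡12; β=5, v≡5 (mod 17); (12|17)=-1, (5|17)=-1; sign (−1)^0·-1^5·-1^2 = -1.
(a,b)_19: α=1, u≡15; β=3, v≡7 (mod 19); (15|19)=-1, (7|19)=+1; sign (−1)^1·-1^3·+1^1 = +1.
(a,b)_23: α=1, u≡8; β=2, v≡5 (mod 23); (8|23)=+1, (5|23)=-1; sign (−1)^0·+1^2·-1^1 = -1.
(a,b)_7: α=0, u≡6; β=2, v≡6 (mod 7); (6|7)=-1, (6|7)=-1; sign (−1)^0·-1^2·-1^0 = +1.
(a,b)_∞: sgn(6555)=+, sgn(1615)=+, so +1.
(a,b)_3: α=5, u≡1; β=12, v≡1 (mod 3); (1|3)=+1, (1|3)=+1; sign (−1)^0·+1^12·+1^5 = +1.
(a,b)_5: α=3, u≡1; β=7, v≡3 (mod 5); (1|5)=+1, (3|5)=-1; sign (−1)^0·+1^7·-1^3 = -1.
(a,b)_2: α=2, β=-4; u≡3, v≡7 (mod 8); ε(u)ε(v)=1·1, αω(v)=2·0, βω(u)=-4·1; sum ≡ 1  ⇒  -1.
Ram(6555, 1615) = {2, 5, 17, 23}; no ℚ_2-point on the conic.

[2, 5, 17, 23]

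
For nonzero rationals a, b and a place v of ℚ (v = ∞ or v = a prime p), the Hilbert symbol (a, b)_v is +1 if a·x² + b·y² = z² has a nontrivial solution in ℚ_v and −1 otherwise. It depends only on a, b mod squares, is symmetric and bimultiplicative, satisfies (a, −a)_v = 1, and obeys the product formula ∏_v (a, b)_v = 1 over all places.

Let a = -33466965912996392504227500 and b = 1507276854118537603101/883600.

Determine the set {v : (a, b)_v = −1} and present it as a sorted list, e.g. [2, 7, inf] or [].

[3, 11, 17, 37]

Mod squares: a ≡ -5957259, b ≡ 1893749. Check v ∈ {∞, 2, 3, 5, 7, 11, 13, 17, 19, 37, 41, 47}.
v=13: a=13^4·(≡9), b=13^3·(≡5) mod 13; (9|13)=+1, (5|13)=-1; (−1)^{4·3·6}·(+1)^3·(-1)^4 = +1.
v=3: a=3^3·(≡1), b=3^4·(≡2) mod 3; (1|3)=+1, (2|3)=-1; (−1)^{3·4·1}·(+1)^4·(-1)^3 = -1.
v=37: a=37^3·(≡32), b=37^2·(≡23) mod 37; (32|37)=-1, (23|37)=-1; (−1)^{3·2·18}·(-1)^2·(-1)^3 = -1.
v=11: a=11^1·(≡4), b=11^1·(≡5) mod 11; (4|11)=+1, (5|11)=+1; (−1)^{1·1·5}·(+1)^1·(+1)^1 = -1.
v=17: a=17^1·(≡14), b=17^1·(≡15) mod 17; (14|17)=-1, (15|17)=+1; (−1)^{1·1·8}·(-1)^1·(+1)^1 = -1.
v=7: a=7^3·(≡4), b=7^6·(≡1) mod 7; (4|7)=+1, (1|7)=+1; (−1)^{3·6·3}·(+1)^6·(+1)^3 = +1.
v=2: v_2(a)=2, v_2(b)=-4; units ≡ 5, 5 (mod 8); ε·ε+αω+βω = 0·0+2·1+-4·1 ≡ 0  ⇒  (a,b)_2 = +1.
v=41: a=41^1·(≡21), b=41^1·(≡25) mod 41; (21|41)=+1, (25|41)=+1; (−1)^{1·1·20}·(+1)^1·(+1)^1 = +1.
v=∞: -5957259 < 0 and 1893749 > 0  ⇒  (a,b)_∞ = +1.
v=19: a=19^4·(≡5), b=19^3·(≡6) mod 19; (5|19)=+1, (6|19)=+1; (−1)^{4·3·9}·(+1)^3·(+1)^4 = +1.
v=47: a=47^0·(≡40), b=47^-2·(≡24) mod 47; (40|47)=-1, (24|47)=+1; (−1)^{0·-2·23}·(-1)^-2·(+1)^0 = +1.
v=5: a=5^4·(≡1), b=5^-2·(≡4) mod 5; (1|5)=+1, (4|5)=+1; (−1)^{4·-2·2}·(+1)^-2·(+1)^4 = +1.
Ram(-5957259, 1893749) = {3, 11, 17, 37}; no ℚ_3-point on the conic.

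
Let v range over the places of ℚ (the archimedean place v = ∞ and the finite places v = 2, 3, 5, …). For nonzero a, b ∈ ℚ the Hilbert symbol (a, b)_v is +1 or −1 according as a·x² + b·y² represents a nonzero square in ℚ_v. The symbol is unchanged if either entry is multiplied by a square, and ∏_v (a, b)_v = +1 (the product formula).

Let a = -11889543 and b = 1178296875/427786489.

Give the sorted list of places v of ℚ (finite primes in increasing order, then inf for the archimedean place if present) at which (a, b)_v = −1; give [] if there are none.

[37, 43, 47, 53]

(a, b) ≡ (-11889543, 19) mod (ℚ^×)²; places V = {2, 3, 5, 7, 13, 19, 37, 43, 47, 53, ∞}.
(a,b)_43: α=1, u≡32; β=-2, v≡8 (mod 43); (32|43)=-1, (8|43)=-1; sign (−1)^0·-1^-2·-1^1 = -1.
(a,b)_7: α=0, u≡6; β=2, v≡5 (mod 7); (6|7)=-1, (5|7)=-1; sign (−1)^0·-1^2·-1^0 = +1.
(a,b)_53: α=1, u≡18; β=0, v≡8 (mod 53); (18|53)=-1, (8|53)=-1; sign (−1)^0·-1^0·-1^1 = -1.
(a,b)_∞: sgn(-11889543)=−, sgn(19)=+, so +1.
(a,b)_3: α=1, u≡2; β=4, v≡1 (mod 3); (2|3)=-1, (1|3)=+1; sign (−1)^0·-1^4·+1^1 = +1.
(a,b)_37: α=1, u≡6; β=-2, v≡15 (mod 37); (6|37)=-1, (15|37)=-1; sign (−1)^0·-1^-2·-1^1 = -1.
(a,b)_13: α=0, u≡10; β=-2, v≡11 (mod 13); (10|13)=+1, (11|13)=-1; sign (−1)^0·+1^-2·-1^0 = +1.
(a,b)_2: α=0, β=0; u≡1, v≡3 (mod 8); ε(u)ε(v)=0·1, αω(v)=0·1, βω(u)=0·0; sum ≡ 0  ⇒  +1.
(a,b)_5: α=0, u≡2; β=6, v≡4 (mod 5); (2|5)=-1, (4|5)=+1; sign (−1)^0·-1^6·+1^0 = +1.
(a,b)_19: α=0, u≡11; β=1, v≡17 (mod 19); (11|19)=+1, (17|19)=+1; sign (−1)^0·+1^1·+1^0 = +1.
(a,b)_47: α=1, u≡32; β=0, v≡38 (mod 47); (32|47)=+1, (38|47)=-1; sign (−1)^0·+1^0·-1^1 = -1.
(-11889543, 19 / ℚ) ramifies at {37, 43, 47, 53}: a division algebra.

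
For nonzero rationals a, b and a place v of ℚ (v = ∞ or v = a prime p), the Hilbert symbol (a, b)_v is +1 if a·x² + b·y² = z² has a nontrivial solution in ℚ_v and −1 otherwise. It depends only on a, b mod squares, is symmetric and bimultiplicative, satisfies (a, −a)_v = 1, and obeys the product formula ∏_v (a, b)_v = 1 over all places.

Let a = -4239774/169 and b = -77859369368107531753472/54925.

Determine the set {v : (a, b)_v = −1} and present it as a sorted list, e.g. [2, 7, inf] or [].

(a, b) ≡ (-9614, -494) mod (ℚ^×)²; places V = {2, 3, 5, 7, 11, 13, 19, 23, 41, ∞}.
(a,b)_2: α=1, β=11; u≡1, v≡1 (mod 8); ε(u)ε(v)=0·0, αω(v)=1·0, βω(u)=11·0; sum ≡ 0  ⇒  +1.
(a,b)_7: α=2, u≡1; β=4, v≡3 (mod 7); (1|7)=+1, (3|7)=-1; sign (−1)^0·+1^4·-1^2 = +1.
(a,b)_13: α=-2, u≡7; β=-3, v≡1 (mod 13); (7|13)=-1, (1|13)=+1; sign (−1)^0·-1^-3·+1^-2 = -1.
(a,b)_23: α=1, u≡21; β=4, v≡4 (mod 23); (21|23)=-1, (4|23)=+1; sign (−1)^0·-1^4·+1^1 = +1.
(a,b)_5: α=0, u≡4; β=-2, v≡4 (mod 5); (4|5)=+1, (4|5)=+1; sign (−1)^0·+1^-2·+1^0 = +1.
(a,b)_∞: sgn(-9614)=−, sgn(-494)=−, so -1.
(a,b)_19: α=1, u≡5; β=1, v≡3 (mod 19); (5|19)=+1, (3|19)=-1; sign (−1)^1·+1^1·-1^1 = +1.
(a,b)_11: α=1, u≡7; β=6, v≡4 (mod 11); (7|11)=-1, (4|11)=+1; sign (−1)^0·-1^6·+1^1 = +1.
(a,b)_3: α=2, u≡1; β=0, v≡1 (mod 3); (1|3)=+1, (1|3)=+1; sign (−1)^0·+1^0·+1^2 = +1.
(a,b)_41: α=0, u≡40; β=2, v≡18 (mod 41); (40|41)=+1, (18|41)=+1; sign (−1)^0·+1^2·+1^0 = +1.
|Ram(-9614, -494)| = 2, even; anisotropic at {13, ∞}.

[13, inf]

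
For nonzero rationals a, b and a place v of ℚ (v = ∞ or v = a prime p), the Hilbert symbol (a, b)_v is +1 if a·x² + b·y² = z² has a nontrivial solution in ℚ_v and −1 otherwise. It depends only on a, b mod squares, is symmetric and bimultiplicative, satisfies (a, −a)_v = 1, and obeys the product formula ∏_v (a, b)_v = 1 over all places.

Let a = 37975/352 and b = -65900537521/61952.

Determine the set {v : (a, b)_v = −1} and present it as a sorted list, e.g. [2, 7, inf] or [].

(a, b) ≡ (682, -2) mod (ℚ^×)²; places V = {2, 5, 7, 11, 13, 31, ∞}.
(a,b)_13: α=0, u≡2; β=4, v≡5 (mod 13); (2|13)=-1, (5|13)=-1; sign (−1)^0·-1^4·-1^0 = +1.
(a,b)_7: α=2, u≡6; β=4, v≡6 (mod 7); (6|7)=-1, (6|7)=-1; sign (−1)^0·-1^4·-1^2 = +1.
(a,b)_11: α=-1, u≡8; β=-2, v≡1 (mod 11); (8|11)=-1, (1|11)=+1; sign (−1)^0·-1^-2·+1^-1 = +1.
(a,b)_2: α=-5, β=-9; u≡5, v≡7 (mod 8); ε(u)ε(v)=0·1, αω(v)=-5·0, βω(u)=-9·1; sum ≡ 1  ⇒  -1.
(a,b)_5: α=2, u≡2; β=0, v≡2 (mod 5); (2|5)=-1, (2|5)=-1; sign (−1)^0·-1^0·-1^2 = +1.
(a,b)_∞: sgn(682)=+, sgn(-2)=−, so +1.
(a,b)_31: α=1, u≡24; β=2, v≡21 (mod 31); (24|31)=-1, (21|31)=-1; sign (−1)^0·-1^2·-1^1 = -1.
Ram(682, -2) = {2, 31}; no ℚ_2-point on the conic.

[2, 31]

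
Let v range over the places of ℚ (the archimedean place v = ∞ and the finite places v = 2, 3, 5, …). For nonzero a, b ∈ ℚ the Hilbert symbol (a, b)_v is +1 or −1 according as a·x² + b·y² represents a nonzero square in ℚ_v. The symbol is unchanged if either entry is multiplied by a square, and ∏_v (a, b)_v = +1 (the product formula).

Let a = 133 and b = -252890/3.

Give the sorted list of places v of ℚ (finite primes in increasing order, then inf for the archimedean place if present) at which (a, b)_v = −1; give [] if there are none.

(a, b) ≡ (133, -6270) mod (ℚ^×)²; places V = {2, 3, 5, 7, 11, 19, ∞}.
(a,b)_2: α=0, β=1; u≡5, v≡1 (mod 8); ε(u)ε(v)=0·0, αω(v)=0·0, βω(u)=1·1; sum ≡ 1  ⇒  -1.
(a,b)_∞: sgn(133)=+, sgn(-6270)=−, so +1.
(a,b)_7: α=1, u≡5; β=0, v≡2 (mod 7); (5|7)=-1, (2|7)=+1; sign (−1)^0·-1^0·+1^1 = +1.
(a,b)_11: α=0, u≡1; β=3, v≡10 (mod 11); (1|11)=+1, (10|11)=-1; sign (−1)^0·+1^3·-1^0 = +1.
(a,b)_3: α=0, u≡1; β=-1, v≡1 (mod 3); (1|3)=+1, (1|3)=+1; sign (−1)^0·+1^-1·+1^0 = +1.
(a,b)_5: α=0, u≡3; β=1, v≡4 (mod 5); (3|5)=-1, (4|5)=+1; sign (−1)^0·-1^1·+1^0 = -1.
(a,b)_19: α=1, u≡7; β=1, v≡3 (mod 19); (7|19)=+1, (3|19)=-1; sign (−1)^1·+1^1·-1^1 = +1.
(133, -6270 / ℚ) ramifies at {2, 5}: a division algebra.

[2, 5]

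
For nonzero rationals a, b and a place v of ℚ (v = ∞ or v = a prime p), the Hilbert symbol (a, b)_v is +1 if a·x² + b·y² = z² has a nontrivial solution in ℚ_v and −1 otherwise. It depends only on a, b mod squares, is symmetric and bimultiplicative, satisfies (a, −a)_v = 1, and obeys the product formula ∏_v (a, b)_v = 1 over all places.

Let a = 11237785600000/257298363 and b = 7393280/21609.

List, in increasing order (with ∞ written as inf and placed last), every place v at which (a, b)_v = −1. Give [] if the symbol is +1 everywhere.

[2, 3]

(a, b) ≡ (570, 5) mod (ℚ^×)²; places V = {2, 3, 5, 7, 19, ∞}.
(a,b)_3: α=-7, u≡1; β=-2, v≡2 (mod 3); (1|3)=+1, (2|3)=-1; sign (−1)^0·+1^-2·-1^-7 = -1.
(a,b)_2: α=19, β=12; u≡5, v≡5 (mod 8); ε(u)ε(v)=0·0, αω(v)=19·1, βω(u)=12·1; sum ≡ 1  ⇒  -1.
(a,b)_∞: sgn(570)=+, sgn(5)=+, so +1.
(a,b)_5: α=5, u≡4; β=1, v≡4 (mod 5); (4|5)=+1, (4|5)=+1; sign (−1)^0·+1^1·+1^5 = +1.
(a,b)_7: α=-6, u≡5; β=-4, v≡3 (mod 7); (5|7)=-1, (3|7)=-1; sign (−1)^0·-1^-4·-1^-6 = +1.
(a,b)_19: α=3, u≡9; β=2, v≡6 (mod 19); (9|19)=+1, (6|19)=+1; sign (−1)^0·+1^2·+1^3 = +1.
Ram(570, 5) = {2, 3}; no ℚ_2-point on the conic.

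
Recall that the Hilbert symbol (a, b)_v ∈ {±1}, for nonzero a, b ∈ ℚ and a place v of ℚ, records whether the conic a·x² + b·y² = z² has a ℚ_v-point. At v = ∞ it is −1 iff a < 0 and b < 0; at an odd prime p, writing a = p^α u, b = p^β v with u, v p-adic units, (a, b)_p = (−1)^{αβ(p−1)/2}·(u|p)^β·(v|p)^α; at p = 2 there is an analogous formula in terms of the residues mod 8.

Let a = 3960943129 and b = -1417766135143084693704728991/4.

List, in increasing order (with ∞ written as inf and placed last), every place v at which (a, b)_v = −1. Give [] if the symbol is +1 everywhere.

[11, 13, 19, 31]

Mod squares: a ≡ 4121689, b ≡ -611351. Check v ∈ {∞, 2, 3, 7, 11, 13, 19, 31, 37, 41}.
v=37: a=37^1·(≡10), b=37^3·(≡26) mod 37; (10|37)=+1, (26|37)=+1; (−1)^{1·3·18}·(+1)^3·(+1)^1 = +1.
v=31: a=31^2·(≡22), b=31^5·(≡23) mod 31; (22|31)=-1, (23|31)=-1; (−1)^{2·5·15}·(-1)^5·(-1)^2 = -1.
v=2: v_2(a)=0, v_2(b)=-2; units ≡ 1, 1 (mod 8); ε·ε+αω+βω = 0·0+0·0+-2·0 ≡ 0  ⇒  (a,b)_2 = +1.
v=11: a=11^1·(≡2), b=11^4·(≡2) mod 11; (2|11)=-1, (2|11)=-1; (−1)^{1·4·5}·(-1)^4·(-1)^1 = -1.
v=∞: 4121689 > 0 and -611351 < 0  ⇒  (a,b)_∞ = +1.
v=13: a=13^1·(≡4), b=13^3·(≡7) mod 13; (4|13)=+1, (7|13)=-1; (−1)^{1·3·6}·(+1)^3·(-1)^1 = -1.
v=19: a=19^1·(≡12), b=19^0·(≡12) mod 19; (12|19)=-1, (12|19)=-1; (−1)^{1·0·9}·(-1)^0·(-1)^1 = -1.
v=41: a=41^1·(≡28), b=41^3·(≡26) mod 41; (28|41)=-1, (26|41)=-1; (−1)^{1·3·20}·(-1)^3·(-1)^1 = +1.
v=3: a=3^0·(≡1), b=3^2·(≡1) mod 3; (1|3)=+1, (1|3)=+1; (−1)^{0·2·1}·(+1)^2·(+1)^0 = +1.
v=7: a=7^0·(≡3), b=7^2·(≡4) mod 7; (3|7)=-1, (4|7)=+1; (−1)^{0·2·3}·(-1)^2·(+1)^0 = +1.
(4121689, -611351 / ℚ) ramifies at {11, 13, 19, 31}: a division algebra.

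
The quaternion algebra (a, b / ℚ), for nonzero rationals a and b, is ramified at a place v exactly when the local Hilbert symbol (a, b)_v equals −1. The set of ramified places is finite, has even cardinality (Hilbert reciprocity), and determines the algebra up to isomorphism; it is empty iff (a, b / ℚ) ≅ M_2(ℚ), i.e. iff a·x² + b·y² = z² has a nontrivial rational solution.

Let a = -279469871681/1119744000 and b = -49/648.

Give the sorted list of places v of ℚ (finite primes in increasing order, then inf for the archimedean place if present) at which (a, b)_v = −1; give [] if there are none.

[5, 7, 13, inf]

(a, b) ≡ (-15015, -2) mod (ℚ^×)²; places V = {2, 3, 5, 7, 11, 13, 31, ∞}.
(a,b)_31: α=2, u≡1; β=0, v≡6 (mod 31); (1|31)=+1, (6|31)=-1; sign (−1)^0·+1^0·-1^2 = +1.
(a,b)_2: α=-12, β=-3; u≡1, v≡7 (mod 8); ε(u)ε(v)=0·1, αω(v)=-12·0, βω(u)=-3·0; sum ≡ 0  ⇒  +1.
(a,b)_13: α=1, u≡5; β=0, v≡5 (mod 13); (5|13)=-1, (5|13)=-1; sign (−1)^0·-1^0·-1^1 = -1.
(a,b)_∞: sgn(-15015)=−, sgn(-2)=−, so -1.
(a,b)_5: α=-3, u≡2; β=0, v≡2 (mod 5); (2|5)=-1, (2|5)=-1; sign (−1)^0·-1^0·-1^-3 = -1.
(a,b)_7: α=5, u≡4; β=2, v≡5 (mod 7); (4|7)=+1, (5|7)=-1; sign (−1)^0·+1^2·-1^5 = -1.
(a,b)_3: α=-7, u≡2; β=-4, v≡1 (mod 3); (2|3)=-1, (1|3)=+1; sign (−1)^0·-1^-4·+1^-7 = +1.
(a,b)_11: α=3, u≡8; β=0, v≡5 (mod 11); (8|11)=-1, (5|11)=+1; sign (−1)^0·-1^0·+1^3 = +1.
(-15015, -2 / ℚ) ramifies at {5, 7, 13, ∞}: a division algebra.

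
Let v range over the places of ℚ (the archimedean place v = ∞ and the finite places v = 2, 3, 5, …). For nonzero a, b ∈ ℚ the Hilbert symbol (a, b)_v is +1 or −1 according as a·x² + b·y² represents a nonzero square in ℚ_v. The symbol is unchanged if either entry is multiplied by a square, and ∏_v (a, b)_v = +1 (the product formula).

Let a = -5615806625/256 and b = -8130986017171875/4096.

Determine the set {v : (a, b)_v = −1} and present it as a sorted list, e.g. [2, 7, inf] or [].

[13, inf]

Mod squares: a ≡ -65, b ≡ -11. Check v ∈ {∞, 2, 3, 5, 11, 13}.
v=3: a=3^0·(≡1), b=3^4·(≡1) mod 3; (1|3)=+1, (1|3)=+1; (−1)^{0·4·1}·(+1)^4·(+1)^0 = +1.
v=∞: -65 < 0 and -11 < 0  ⇒  (a,b)_∞ = -1.
v=2: v_2(a)=-8, v_2(b)=-12; units ≡ 7, 5 (mod 8); ε·ε+αω+βω = 1·0+-8·1+-12·0 ≡ 0  ⇒  (a,b)_2 = +1.
v=5: a=5^3·(≡2), b=5^6·(≡1) mod 5; (2|5)=-1, (1|5)=+1; (−1)^{3·6·2}·(-1)^6·(+1)^3 = +1.
v=11: a=11^2·(≡5), b=11^3·(≡10) mod 11; (5|11)=+1, (10|11)=-1; (−1)^{2·3·5}·(+1)^3·(-1)^2 = +1.
v=13: a=13^5·(≡8), b=13^6·(≡2) mod 13; (8|13)=-1, (2|13)=-1; (−1)^{5·6·6}·(-1)^6·(-1)^5 = -1.
(-65, -11 / ℚ) ramifies at {13, ∞}: a division algebra.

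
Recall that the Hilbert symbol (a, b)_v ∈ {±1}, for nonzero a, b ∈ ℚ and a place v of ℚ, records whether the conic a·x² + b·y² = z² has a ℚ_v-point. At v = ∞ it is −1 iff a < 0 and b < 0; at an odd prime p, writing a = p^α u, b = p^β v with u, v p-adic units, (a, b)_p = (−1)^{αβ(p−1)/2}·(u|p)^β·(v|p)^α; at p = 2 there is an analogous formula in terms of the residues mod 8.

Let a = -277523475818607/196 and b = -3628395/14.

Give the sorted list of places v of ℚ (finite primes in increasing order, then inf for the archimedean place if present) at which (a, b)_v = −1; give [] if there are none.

[5, 7, 17, inf]

Mod squares: a ≡ -527, b ≡ -2170. Check v ∈ {∞, 2, 3, 5, 7, 17, 31}.
v=5: a=5^0·(≡3), b=5^1·(≡4) mod 5; (3|5)=-1, (4|5)=+1; (−1)^{0·1·2}·(-1)^1·(+1)^0 = -1.
v=∞: -527 < 0 and -2170 < 0  ⇒  (a,b)_∞ = -1.
v=2: v_2(a)=-2, v_2(b)=-1; units ≡ 1, 3 (mod 8); ε·ε+αω+βω = 0·1+-2·1+-1·0 ≡ 0  ⇒  (a,b)_2 = +1.
v=3: a=3^8·(≡1), b=3^4·(≡2) mod 3; (1|3)=+1, (2|3)=-1; (−1)^{8·4·1}·(+1)^4·(-1)^8 = +1.
v=7: a=7^-2·(≡6), b=7^-1·(≡3) mod 7; (6|7)=-1, (3|7)=-1; (−1)^{-2·-1·3}·(-1)^-1·(-1)^-2 = -1.
v=17: a=17^5·(≡14), b=17^2·(≡3) mod 17; (14|17)=-1, (3|17)=-1; (−1)^{5·2·8}·(-1)^2·(-1)^5 = -1.
v=31: a=31^3·(≡10), b=31^1·(≡3) mod 31; (10|31)=+1, (3|31)=-1; (−1)^{3·1·15}·(+1)^1·(-1)^3 = +1.
Ram(-527, -2170) = {5, 7, 17, ∞}; no ℚ_5-point on the conic.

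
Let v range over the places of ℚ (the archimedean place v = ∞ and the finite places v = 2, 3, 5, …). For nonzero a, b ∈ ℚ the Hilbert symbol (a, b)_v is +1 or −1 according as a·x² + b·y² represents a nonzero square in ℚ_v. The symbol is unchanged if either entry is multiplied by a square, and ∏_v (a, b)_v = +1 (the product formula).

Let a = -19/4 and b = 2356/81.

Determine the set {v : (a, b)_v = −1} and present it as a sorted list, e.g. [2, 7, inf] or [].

[19, 31]

Mod squares: a ≡ -19, b ≡ 589. Check v ∈ {∞, 2, 3, 19, 31}.
v=∞: -19 < 0 and 589 > 0  ⇒  (a,b)_∞ = +1.
v=19: a=19^1·(≡14), b=19^1·(≡2) mod 19; (14|19)=-1, (2|19)=-1; (−1)^{1·1·9}·(-1)^1·(-1)^1 = -1.
v=2: v_2(a)=-2, v_2(b)=2; units ≡ 5, 5 (mod 8); ε·ε+αω+βω = 0·0+-2·1+2·1 ≡ 0  ⇒  (a,b)_2 = +1.
v=31: a=31^0·(≡3), b=31^1·(≡4) mod 31; (3|31)=-1, (4|31)=+1; (−1)^{0·1·15}·(-1)^1·(+1)^0 = -1.
v=3: a=3^0·(≡2), b=3^-4·(≡1) mod 3; (2|3)=-1, (1|3)=+1; (−1)^{0·-4·1}·(-1)^-4·(+1)^0 = +1.
|Ram(-19, 589)| = 2, even; anisotropic at {19, 31}.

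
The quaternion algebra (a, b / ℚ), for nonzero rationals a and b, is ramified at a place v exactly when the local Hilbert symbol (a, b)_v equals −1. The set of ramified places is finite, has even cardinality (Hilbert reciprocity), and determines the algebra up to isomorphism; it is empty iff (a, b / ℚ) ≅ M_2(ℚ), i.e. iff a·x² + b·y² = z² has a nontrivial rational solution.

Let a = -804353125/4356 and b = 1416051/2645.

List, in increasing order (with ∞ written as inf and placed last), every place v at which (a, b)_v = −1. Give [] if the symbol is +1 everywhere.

(a, b) ≡ (-3565, 95) mod (ℚ^×)²; places V = {2, 3, 5, 7, 11, 13, 19, 23, 31, ∞}.
(a,b)_2: α=-2, β=0; u≡3, v≡7 (mod 8); ε(u)ε(v)=1·1, αω(v)=-2·0, βω(u)=0·1; sum ≡ 1  ⇒  -1.
(a,b)_3: α=-2, u≡2; β=2, v≡2 (mod 3); (2|3)=-1, (2|3)=-1; sign (−1)^0·-1^2·-1^-2 = +1.
(a,b)_19: α=2, u≡1; β=1, v≡17 (mod 19); (1|19)=+1, (17|19)=+1; sign (−1)^0·+1^1·+1^2 = +1.
(a,b)_23: α=1, u≡12; β=-2, v≡2 (mod 23); (12|23)=+1, (2|23)=+1; sign (−1)^0·+1^-2·+1^1 = +1.
(a,b)_11: α=-2, u≡6; β=0, v≡2 (mod 11); (6|11)=-1, (2|11)=-1; sign (−1)^0·-1^0·-1^-2 = +1.
(a,b)_∞: sgn(-3565)=−, sgn(95)=+, so +1.
(a,b)_13: α=0, u≡9; β=2, v≡12 (mod 13); (9|13)=+1, (12|13)=+1; sign (−1)^0·+1^2·+1^0 = +1.
(a,b)_7: α=0, u≡6; β=2, v≡4 (mod 7); (6|7)=-1, (4|7)=+1; sign (−1)^0·-1^2·+1^0 = +1.
(a,b)_31: α=1, u≡2; β=0, v≡25 (mod 31); (2|31)=+1, (25|31)=+1; sign (−1)^0·+1^0·+1^1 = +1.
(a,b)_5: α=5, u≡2; β=-1, v≡4 (mod 5); (2|5)=-1, (4|5)=+1; sign (−1)^0·-1^-1·+1^5 = -1.
|Ram(-3565, 95)| = 2, even; anisotropic at {2, 5}.

[2, 5]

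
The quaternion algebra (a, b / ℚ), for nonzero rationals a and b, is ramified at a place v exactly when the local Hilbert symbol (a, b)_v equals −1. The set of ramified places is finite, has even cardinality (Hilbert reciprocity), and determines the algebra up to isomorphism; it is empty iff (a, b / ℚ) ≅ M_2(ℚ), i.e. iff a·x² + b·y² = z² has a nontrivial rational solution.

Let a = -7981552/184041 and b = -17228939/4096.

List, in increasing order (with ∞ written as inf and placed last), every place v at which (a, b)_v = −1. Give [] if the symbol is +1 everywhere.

[13, 37, 43, inf]

(a, b) ≡ (-943, -351611) mod (ℚ^×)²; places V = {2, 3, 7, 11, 13, 17, 23, 37, 41, 43, ∞}.
(a,b)_∞: sgn(-943)=−, sgn(-351611)=−, so -1.
(a,b)_13: α=-2, u≡11; β=1, v≡8 (mod 13); (11|13)=-1, (8|13)=-1; sign (−1)^0·-1^1·-1^-2 = -1.
(a,b)_3: α=-2, u≡2; β=0, v≡1 (mod 3); (2|3)=-1, (1|3)=+1; sign (−1)^0·-1^0·+1^-2 = +1.
(a,b)_23: α=3, u≡7; β=0, v≡8 (mod 23); (7|23)=-1, (8|23)=+1; sign (−1)^0·-1^0·+1^3 = +1.
(a,b)_37: α=0, u≡17; β=1, v≡17 (mod 37); (17|37)=-1, (17|37)=-1; sign (−1)^0·-1^1·-1^0 = -1.
(a,b)_17: α=0, u≡1; β=1, v≡12 (mod 17); (1|17)=+1, (12|17)=-1; sign (−1)^0·+1^1·-1^0 = +1.
(a,b)_43: α=0, u≡22; β=1, v≡4 (mod 43); (22|43)=-1, (4|43)=+1; sign (−1)^0·-1^1·+1^0 = -1.
(a,b)_41: α=1, u≡21; β=0, v≡31 (mod 41); (21|41)=+1, (31|41)=+1; sign (−1)^0·+1^0·+1^1 = +1.
(a,b)_11: α=-2, u≡5; β=0, v≡5 (mod 11); (5|11)=+1, (5|11)=+1; sign (−1)^0·+1^0·+1^-2 = +1.
(a,b)_2: α=4, β=-12; u≡1, v≡5 (mod 8); ε(u)ε(v)=0·0, αω(v)=4·1, βω(u)=-12·0; sum ≡ 0  ⇒  +1.
(a,b)_7: α=0, u≡4; β=2, v≡6 (mod 7); (4|7)=+1, (6|7)=-1; sign (−1)^0·+1^2·-1^0 = +1.
Ram(-943, -351611) = {13, 37, 43, ∞}; no ℚ_13-point on the conic.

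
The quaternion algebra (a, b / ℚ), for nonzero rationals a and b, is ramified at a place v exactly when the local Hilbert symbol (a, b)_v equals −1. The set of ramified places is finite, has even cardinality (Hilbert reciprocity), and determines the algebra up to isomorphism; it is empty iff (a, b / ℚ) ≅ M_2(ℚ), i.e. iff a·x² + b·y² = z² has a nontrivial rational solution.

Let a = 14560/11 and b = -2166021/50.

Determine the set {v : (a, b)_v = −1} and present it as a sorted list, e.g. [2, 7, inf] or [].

[5, 7, 13, 17]

(a, b) ≡ (10010, -442) mod (ℚ^×)²; places V = {2, 3, 5, 7, 11, 13, 17, ∞}.
(a,b)_17: α=0, u≡10; β=1, v≡15 (mod 17); (10|17)=-1, (15|17)=+1; sign (−1)^0·-1^1·+1^0 = -1.
(a,b)_7: α=1, u≡2; β=0, v≡3 (mod 7); (2|7)=+1, (3|7)=-1; sign (−1)^0·+1^0·-1^1 = -1.
(a,b)_5: α=1, u≡2; β=-2, v≡2 (mod 5); (2|5)=-1, (2|5)=-1; sign (−1)^0·-1^-2·-1^1 = -1.
(a,b)_∞: sgn(10010)=+, sgn(-442)=−, so +1.
(a,b)_13: α=1, u≡12; β=1, v≡11 (mod 13); (12|13)=+1, (11|13)=-1; sign (−1)^0·+1^1·-1^1 = -1.
(a,b)_2: α=5, β=-1; u≡5, v≡3 (mod 8); ε(u)ε(v)=0·1, αω(v)=5·1, βω(u)=-1·1; sum ≡ 0  ⇒  +1.
(a,b)_3: α=0, u≡2; β=4, v≡2 (mod 3); (2|3)=-1, (2|3)=-1; sign (−1)^0·-1^4·-1^0 = +1.
(a,b)_11: α=-1, u≡7; β=2, v≡3 (mod 11); (7|11)=-1, (3|11)=+1; sign (−1)^0·-1^2·+1^-1 = +1.
Ram(10010, -442) = {5, 7, 13, 17}; no ℚ_5-point on the conic.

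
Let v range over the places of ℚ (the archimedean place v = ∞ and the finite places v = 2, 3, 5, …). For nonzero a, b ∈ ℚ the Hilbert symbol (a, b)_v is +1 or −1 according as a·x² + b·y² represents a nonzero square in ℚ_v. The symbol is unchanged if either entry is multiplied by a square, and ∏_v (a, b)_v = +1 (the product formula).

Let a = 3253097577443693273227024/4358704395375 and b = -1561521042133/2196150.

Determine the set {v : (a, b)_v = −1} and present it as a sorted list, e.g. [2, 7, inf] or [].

Mod squares: a ≡ 15, b ≡ -78. Check v ∈ {∞, 2, 3, 5, 7, 11, 13, 17, 19, 29, 37}.
v=5: a=5^-3·(≡3), b=5^-2·(≡2) mod 5; (3|5)=-1, (2|5)=-1; (−1)^{-3·-2·2}·(-1)^-2·(-1)^-3 = -1.
v=11: a=11^-6·(≡5), b=11^-4·(≡2) mod 11; (5|11)=+1, (2|11)=-1; (−1)^{-6·-4·5}·(+1)^-4·(-1)^-6 = +1.
v=3: a=3^-9·(≡2), b=3^-1·(≡1) mod 3; (2|3)=-1, (1|3)=+1; (−1)^{-9·-1·1}·(-1)^-1·(+1)^-9 = +1.
v=19: a=19^2·(≡8), b=19^2·(≡17) mod 19; (8|19)=-1, (17|19)=+1; (−1)^{2·2·9}·(-1)^2·(+1)^2 = +1.
v=7: a=7^2·(≡2), b=7^0·(≡5) mod 7; (2|7)=+1, (5|7)=-1; (−1)^{2·0·3}·(+1)^0·(-1)^2 = +1.
v=37: a=37^2·(≡13), b=37^2·(≡28) mod 37; (13|37)=-1, (28|37)=+1; (−1)^{2·2·18}·(-1)^2·(+1)^2 = +1.
v=13: a=13^2·(≡2), b=13^1·(≡8) mod 13; (2|13)=-1, (8|13)=-1; (−1)^{2·1·6}·(-1)^1·(-1)^2 = -1.
v=17: a=17^4·(≡1), b=17^2·(≡6) mod 17; (1|17)=+1, (6|17)=-1; (−1)^{4·2·8}·(+1)^2·(-1)^4 = +1.
v=29: a=29^6·(≡10), b=29^2·(≡16) mod 29; (10|29)=-1, (16|29)=+1; (−1)^{6·2·14}·(-1)^2·(+1)^6 = +1.
v=∞: 15 > 0 and -78 < 0  ⇒  (a,b)_∞ = +1.
v=2: v_2(a)=4, v_2(b)=-1; units ≡ 7, 1 (mod 8); ε·ε+αω+βω = 1·0+4·0+-1·0 ≡ 0  ⇒  (a,b)_2 = +1.
|Ram(15, -78)| = 2, even; anisotropic at {5, 13}.

[5, 13]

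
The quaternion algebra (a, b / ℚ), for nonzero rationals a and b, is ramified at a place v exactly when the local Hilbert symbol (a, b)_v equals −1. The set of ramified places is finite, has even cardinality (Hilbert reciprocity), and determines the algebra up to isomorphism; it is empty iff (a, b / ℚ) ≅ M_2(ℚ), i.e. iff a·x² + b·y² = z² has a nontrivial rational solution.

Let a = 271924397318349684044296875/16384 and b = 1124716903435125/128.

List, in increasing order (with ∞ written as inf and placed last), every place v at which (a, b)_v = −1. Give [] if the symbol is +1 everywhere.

(a, b) ≡ (3315, 10010) mod (ℚ^×)²; places V = {2, 3, 5, 7, 11, 13, 17, ∞}.
(a,b)_7: α=0, u≡2; β=1, v≡2 (mod 7); (2|7)=+1, (2|7)=+1; sign (−1)^0·+1^1·+1^0 = +1.
(a,b)_3: α=3, u≡1; β=2, v≡2 (mod 3); (1|3)=+1, (2|3)=-1; sign (−1)^0·+1^2·-1^3 = -1.
(a,b)_2: α=-14, β=-7; u≡3, v≡5 (mod 8); ε(u)ε(v)=1·0, αω(v)=-14·1, βω(u)=-7·1; sum ≡ 1  ⇒  -1.
(a,b)_13: α=11, u≡7; β=5, v≡3 (mod 13); (7|13)=-1, (3|13)=+1; sign (−1)^0·-1^5·+1^11 = -1.
(a,b)_∞: sgn(3315)=+, sgn(10010)=+, so +1.
(a,b)_5: α=7, u≡3; β=3, v≡2 (mod 5); (3|5)=-1, (2|5)=-1; sign (−1)^0·-1^3·-1^7 = +1.
(a,b)_11: α=4, u≡9; β=3, v≡2 (mod 11); (9|11)=+1, (2|11)=-1; sign (−1)^0·+1^3·-1^4 = +1.
(a,b)_17: α=3, u≡8; β=2, v≡10 (mod 17); (8|17)=+1, (10|17)=-1; sign (−1)^0·+1^2·-1^3 = -1.
|Ram(3315, 10010)| = 4, even; anisotropic at {2, 3, 13, 17}.

[2, 3, 13, 17]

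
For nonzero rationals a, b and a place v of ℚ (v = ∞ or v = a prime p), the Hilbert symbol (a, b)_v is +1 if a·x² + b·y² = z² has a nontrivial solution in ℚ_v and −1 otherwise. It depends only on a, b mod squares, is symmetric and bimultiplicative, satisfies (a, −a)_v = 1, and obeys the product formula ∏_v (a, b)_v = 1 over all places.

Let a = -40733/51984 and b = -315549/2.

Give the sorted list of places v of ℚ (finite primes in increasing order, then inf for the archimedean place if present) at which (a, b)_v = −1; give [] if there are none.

[29, inf]

(a, b) ≡ (-77, -70122) mod (ℚ^×)²; places V = {2, 3, 7, 11, 13, 19, 23, 29, 31, ∞}.
(a,b)_∞: sgn(-77)=−, sgn(-70122)=−, so -1.
(a,b)_19: α=-2, u≡2; β=0, v≡11 (mod 19); (2|19)=-1, (11|19)=+1; sign (−1)^0·-1^0·+1^-2 = +1.
(a,b)_3: α=-2, u≡1; β=3, v≡2 (mod 3); (1|3)=+1, (2|3)=-1; sign (−1)^0·+1^3·-1^-2 = +1.
(a,b)_11: α=1, u≡9; β=0, v≡4 (mod 11); (9|11)=+1, (4|11)=+1; sign (−1)^0·+1^0·+1^1 = +1.
(a,b)_7: α=1, u≡6; β=0, v≡2 (mod 7); (6|7)=-1, (2|7)=+1; sign (−1)^0·-1^0·+1^1 = +1.
(a,b)_13: α=0, u≡10; β=1, v≡12 (mod 13); (10|13)=+1, (12|13)=+1; sign (−1)^0·+1^1·+1^0 = +1.
(a,b)_29: α=0, u≡8; β=1, v≡26 (mod 29); (8|29)=-1, (26|29)=-1; sign (−1)^0·-1^1·-1^0 = -1.
(a,b)_31: α=0, u≡10; β=1, v≡10 (mod 31); (10|31)=+1, (10|31)=+1; sign (−1)^0·+1^1·+1^0 = +1.
(a,b)_2: α=-4, β=-1; u≡3, v≡3 (mod 8); ε(u)ε(v)=1·1, αω(v)=-4·1, βω(u)=-1·1; sum ≡ 0  ⇒  +1.
(a,b)_23: α=2, u≡21; β=0, v≡17 (mod 23); (21|23)=-1, (17|23)=-1; sign (−1)^0·-1^0·-1^2 = +1.
Ram(-77, -70122) = {29, ∞}; no ℚ_29-point on the conic.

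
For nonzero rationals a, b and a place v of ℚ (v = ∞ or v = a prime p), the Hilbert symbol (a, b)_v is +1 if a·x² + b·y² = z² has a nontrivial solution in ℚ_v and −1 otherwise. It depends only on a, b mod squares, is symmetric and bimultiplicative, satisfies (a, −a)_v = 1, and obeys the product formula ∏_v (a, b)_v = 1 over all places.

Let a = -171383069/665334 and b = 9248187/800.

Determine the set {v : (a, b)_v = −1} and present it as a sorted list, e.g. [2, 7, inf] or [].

(a, b) ≡ (-174, 109446) mod (ℚ^×)²; places V = {2, 3, 5, 11, 13, 17, 29, 37, ∞}.
(a,b)_29: α=1, u≡22; β=1, v≡25 (mod 29); (22|29)=+1, (25|29)=+1; sign (−1)^0·+1^1·+1^1 = +1.
(a,b)_13: α=2, u≡6; β=2, v≡12 (mod 13); (6|13)=-1, (12|13)=+1; sign (−1)^0·-1^2·+1^2 = +1.
(a,b)_17: α=2, u≡15; β=1, v≡11 (mod 17); (15|17)=+1, (11|17)=-1; sign (−1)^0·+1^1·-1^2 = +1.
(a,b)_37: α=-2, u≡16; β=1, v≡20 (mod 37); (16|37)=+1, (20|37)=-1; sign (−1)^0·+1^1·-1^-2 = +1.
(a,b)_2: α=-1, β=-5; u≡1, v≡3 (mod 8); ε(u)ε(v)=0·1, αω(v)=-1·1, βω(u)=-5·0; sum ≡ 1  ⇒  -1.
(a,b)_∞: sgn(-174)=−, sgn(109446)=+, so +1.
(a,b)_5: α=0, u≡4; β=-2, v≡1 (mod 5); (4|5)=+1, (1|5)=+1; sign (−1)^0·+1^-2·+1^0 = +1.
(a,b)_3: α=-5, u≡2; β=1, v≡2 (mod 3); (2|3)=-1, (2|3)=-1; sign (−1)^1·-1^1·-1^-5 = -1.
(a,b)_11: α=2, u≡7; β=0, v≡10 (mod 11); (7|11)=-1, (10|11)=-1; sign (−1)^0·-1^0·-1^2 = +1.
(-174, 109446 / ℚ) ramifies at {2, 3}: a division algebra.

[2, 3]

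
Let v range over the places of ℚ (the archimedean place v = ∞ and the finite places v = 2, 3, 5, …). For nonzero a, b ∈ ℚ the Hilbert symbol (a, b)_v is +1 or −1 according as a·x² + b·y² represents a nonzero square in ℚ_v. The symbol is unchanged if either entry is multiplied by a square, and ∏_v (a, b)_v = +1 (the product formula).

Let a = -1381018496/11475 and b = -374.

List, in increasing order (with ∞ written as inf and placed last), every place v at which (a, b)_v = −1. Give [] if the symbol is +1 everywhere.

Mod squares: a ≡ -25194, b ≡ -374. Check v ∈ {∞, 2, 3, 5, 11, 13, 17, 19}.
v=13: a=13^1·(≡10), b=13^0·(≡3) mod 13; (10|13)=+1, (3|13)=+1; (−1)^{1·0·6}·(+1)^0·(+1)^1 = +1.
v=2: v_2(a)=7, v_2(b)=1; units ≡ 3, 5 (mod 8); ε·ε+αω+βω = 1·0+7·1+1·1 ≡ 0  ⇒  (a,b)_2 = +1.
v=11: a=11^2·(≡2), b=11^1·(≡10) mod 11; (2|11)=-1, (10|11)=-1; (−1)^{2·1·5}·(-1)^1·(-1)^2 = -1.
v=5: a=5^-2·(≡1), b=5^0·(≡1) mod 5; (1|5)=+1, (1|5)=+1; (−1)^{-2·0·2}·(+1)^0·(+1)^-2 = +1.
v=∞: -25194 < 0 and -374 < 0  ⇒  (a,b)_∞ = -1.
v=3: a=3^-3·(≡2), b=3^0·(≡1) mod 3; (2|3)=-1, (1|3)=+1; (−1)^{-3·0·1}·(-1)^0·(+1)^-3 = +1.
v=19: a=19^3·(≡1), b=19^0·(≡6) mod 19; (1|19)=+1, (6|19)=+1; (−1)^{3·0·9}·(+1)^0·(+1)^3 = +1.
v=17: a=17^-1·(≡14), b=17^1·(≡12) mod 17; (14|17)=-1, (12|17)=-1; (−1)^{-1·1·8}·(-1)^1·(-1)^-1 = +1.
|Ram(-25194, -374)| = 2, even; anisotropic at {11, ∞}.

[11, inf]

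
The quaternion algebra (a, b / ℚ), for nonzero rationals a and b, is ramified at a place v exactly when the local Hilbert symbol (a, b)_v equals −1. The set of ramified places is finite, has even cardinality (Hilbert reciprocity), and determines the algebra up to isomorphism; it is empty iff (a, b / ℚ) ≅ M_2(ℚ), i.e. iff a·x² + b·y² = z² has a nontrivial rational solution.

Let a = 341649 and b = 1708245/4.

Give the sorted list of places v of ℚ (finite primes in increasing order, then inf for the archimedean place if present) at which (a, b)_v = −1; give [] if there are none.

[11, 17]

(a, b) ≡ (37961, 189805) mod (ℚ^×)²; places V = {2, 3, 5, 7, 11, 17, 29, ∞}.
(a,b)_11: α=1, u≡6; β=1, v≡2 (mod 11); (6|11)=-1, (2|11)=-1; sign (−1)^1·-1^1·-1^1 = -1.
(a,b)_7: α=1, u≡3; β=1, v≡2 (mod 7); (3|7)=-1, (2|7)=+1; sign (−1)^1·-1^1·+1^1 = +1.
(a,b)_17: α=1, u≡3; β=1, v≡8 (mod 17); (3|17)=-1, (8|17)=+1; sign (−1)^0·-1^1·+1^1 = -1.
(a,b)_29: α=1, u≡7; β=1, v≡16 (mod 29); (7|29)=+1, (16|29)=+1; sign (−1)^0·+1^1·+1^1 = +1.
(a,b)_∞: sgn(37961)=+, sgn(189805)=+, so +1.
(a,b)_2: α=0, β=-2; u≡1, v≡5 (mod 8); ε(u)ε(v)=0·0, αω(v)=0·1, βω(u)=-2·0; sum ≡ 0  ⇒  +1.
(a,b)_3: α=2, u≡2; β=2, v≡1 (mod 3); (2|3)=-1, (1|3)=+1; sign (−1)^0·-1^2·+1^2 = +1.
(a,b)_5: α=0, u≡4; β=1, v≡1 (mod 5); (4|5)=+1, (1|5)=+1; sign (−1)^0·+1^1·+1^0 = +1.
|Ram(37961, 189805)| = 2, even; anisotropic at {11, 17}.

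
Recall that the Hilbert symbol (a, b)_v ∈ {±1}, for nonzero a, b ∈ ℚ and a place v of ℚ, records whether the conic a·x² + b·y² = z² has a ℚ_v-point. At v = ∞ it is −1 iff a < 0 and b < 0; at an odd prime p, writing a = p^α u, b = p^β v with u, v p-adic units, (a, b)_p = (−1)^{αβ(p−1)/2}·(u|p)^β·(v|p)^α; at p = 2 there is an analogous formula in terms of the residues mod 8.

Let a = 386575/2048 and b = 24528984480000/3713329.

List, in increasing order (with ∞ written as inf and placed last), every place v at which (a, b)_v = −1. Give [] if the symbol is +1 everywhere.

[7, 17]

(a, b) ≡ (14, 17) mod (ℚ^×)²; places V = {2, 3, 5, 7, 11, 13, 17, 41, 47, ∞}.
(a,b)_47: α=2, u≡3; β=-2, v≡32 (mod 47); (3|47)=+1, (32|47)=+1; sign (−1)^0·+1^-2·+1^2 = +1.
(a,b)_17: α=0, u≡10; β=1, v≡13 (mod 17); (10|17)=-1, (13|17)=+1; sign (−1)^0·-1^1·+1^0 = -1.
(a,b)_11: α=0, u≡1; β=2, v≡8 (mod 11); (1|11)=+1, (8|11)=-1; sign (−1)^0·+1^2·-1^0 = +1.
(a,b)_3: α=0, u≡2; β=2, v≡2 (mod 3); (2|3)=-1, (2|3)=-1; sign (−1)^0·-1^2·-1^0 = +1.
(a,b)_5: α=2, u≡1; β=4, v≡2 (mod 5); (1|5)=+1, (2|5)=-1; sign (−1)^0·+1^4·-1^2 = +1.
(a,b)_∞: sgn(14)=+, sgn(17)=+, so +1.
(a,b)_13: α=0, u≡1; β=2, v≡10 (mod 13); (1|13)=+1, (10|13)=+1; sign (−1)^0·+1^2·+1^0 = +1.
(a,b)_41: α=0, u≡7; β=-2, v≡30 (mod 41); (7|41)=-1, (30|41)=-1; sign (−1)^0·-1^-2·-1^0 = +1.
(a,b)_7: α=1, u≡4; β=2, v≡3 (mod 7); (4|7)=+1, (3|7)=-1; sign (−1)^0·+1^2·-1^1 = -1.
(a,b)_2: α=-11, β=8; u≡7, v≡1 (mod 8); ε(u)ε(v)=1·0, αω(v)=-11·0, βω(u)=8·0; sum ≡ 0  ⇒  +1.
(14, 17 / ℚ) ramifies at {7, 17}: a division algebra.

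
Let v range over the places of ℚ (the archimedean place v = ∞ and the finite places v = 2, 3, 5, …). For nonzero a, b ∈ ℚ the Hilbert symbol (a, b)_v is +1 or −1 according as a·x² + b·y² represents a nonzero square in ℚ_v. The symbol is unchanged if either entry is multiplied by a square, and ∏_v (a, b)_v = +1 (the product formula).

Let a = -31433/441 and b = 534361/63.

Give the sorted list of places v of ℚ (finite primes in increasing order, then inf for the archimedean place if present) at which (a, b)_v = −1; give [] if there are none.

[2, 17]

(a, b) ≡ (-17, 7) mod (ℚ^×)²; places V = {2, 3, 7, 17, 43, ∞}.
(a,b)_2: α=0, β=0; u≡7, v≡7 (mod 8); ε(u)ε(v)=1·1, αω(v)=0·0, βω(u)=0·0; sum ≡ 1  ⇒  -1.
(a,b)_∞: sgn(-17)=−, sgn(7)=+, so +1.
(a,b)_3: α=-2, u≡1; β=-2, v≡1 (mod 3); (1|3)=+1, (1|3)=+1; sign (−1)^0·+1^-2·+1^-2 = +1.
(a,b)_7: α=-2, u≡2; β=-1, v≡1 (mod 7); (2|7)=+1, (1|7)=+1; sign (−1)^0·+1^-1·+1^-2 = +1.
(a,b)_17: α=1, u≡13; β=2, v≡11 (mod 17); (13|17)=+1, (11|17)=-1; sign (−1)^0·+1^2·-1^1 = -1.
(a,b)_43: α=2, u≡18; β=2, v≡8 (mod 43); (18|43)=-1, (8|43)=-1; sign (−1)^0·-1^2·-1^2 = +1.
Ram(-17, 7) = {2, 17}; no ℚ_2-point on the conic.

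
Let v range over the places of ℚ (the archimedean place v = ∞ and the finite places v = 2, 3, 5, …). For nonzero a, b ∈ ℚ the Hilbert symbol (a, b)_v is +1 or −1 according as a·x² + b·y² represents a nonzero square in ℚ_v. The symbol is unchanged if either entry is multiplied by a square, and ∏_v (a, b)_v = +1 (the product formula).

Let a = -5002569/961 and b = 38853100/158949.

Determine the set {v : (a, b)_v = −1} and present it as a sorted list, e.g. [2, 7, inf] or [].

[2, 3]

Mod squares: a ≡ -3289, b ≡ 399. Check v ∈ {∞, 2, 3, 5, 7, 11, 13, 19, 23, 29, 31}.
v=3: a=3^2·(≡2), b=3^-3·(≡1) mod 3; (2|3)=-1, (1|3)=+1; (−1)^{2·-3·1}·(-1)^-3·(+1)^2 = -1.
v=11: a=11^1·(≡4), b=11^2·(≡1) mod 11; (4|11)=+1, (1|11)=+1; (−1)^{1·2·5}·(+1)^2·(+1)^1 = +1.
v=31: a=31^-2·(≡25), b=31^0·(≡15) mod 31; (25|31)=+1, (15|31)=-1; (−1)^{-2·0·15}·(+1)^0·(-1)^-2 = +1.
v=2: v_2(a)=0, v_2(b)=2; units ≡ 7, 7 (mod 8); ε·ε+αω+βω = 1·1+0·0+2·0 ≡ 1  ⇒  (a,b)_2 = -1.
v=5: a=5^0·(≡1), b=5^2·(≡1) mod 5; (1|5)=+1, (1|5)=+1; (−1)^{0·2·2}·(+1)^2·(+1)^0 = +1.
v=23: a=23^1·(≡3), b=23^0·(≡16) mod 23; (3|23)=+1, (16|23)=+1; (−1)^{1·0·11}·(+1)^0·(+1)^1 = +1.
v=13: a=13^3·(≡2), b=13^2·(≡9) mod 13; (2|13)=-1, (9|13)=+1; (−1)^{3·2·6}·(-1)^2·(+1)^3 = +1.
v=29: a=29^0·(≡19), b=29^-2·(≡4) mod 29; (19|29)=-1, (4|29)=+1; (−1)^{0·-2·14}·(-1)^-2·(+1)^0 = +1.
v=19: a=19^0·(≡5), b=19^1·(≡14) mod 19; (5|19)=+1, (14|19)=-1; (−1)^{0·1·9}·(+1)^1·(-1)^0 = +1.
v=7: a=7^0·(≡1), b=7^-1·(≡1) mod 7; (1|7)=+1, (1|7)=+1; (−1)^{0·-1·3}·(+1)^-1·(+1)^0 = +1.
v=∞: -3289 < 0 and 399 > 0  ⇒  (a,b)_∞ = +1.
Ram(-3289, 399) = {2, 3}; no ℚ_2-point on the conic.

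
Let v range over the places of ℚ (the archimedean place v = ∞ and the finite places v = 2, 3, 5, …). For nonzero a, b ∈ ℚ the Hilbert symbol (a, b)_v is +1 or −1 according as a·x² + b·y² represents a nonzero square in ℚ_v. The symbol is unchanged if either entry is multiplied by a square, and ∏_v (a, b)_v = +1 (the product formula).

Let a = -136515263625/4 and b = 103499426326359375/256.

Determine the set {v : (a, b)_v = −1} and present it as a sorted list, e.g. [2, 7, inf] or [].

Mod squares: a ≡ -1105, b ≡ 247. Check v ∈ {∞, 2, 3, 5, 13, 17, 19}.
v=13: a=13^3·(≡7), b=13^5·(≡2) mod 13; (7|13)=-1, (2|13)=-1; (−1)^{3·5·6}·(-1)^5·(-1)^3 = +1.
v=2: v_2(a)=-2, v_2(b)=-8; units ≡ 7, 7 (mod 8); ε·ε+αω+βω = 1·1+-2·0+-8·0 ≡ 1  ⇒  (a,b)_2 = -1.
v=∞: -1105 < 0 and 247 > 0  ⇒  (a,b)_∞ = +1.
v=5: a=5^3·(≡4), b=5^6·(≡2) mod 5; (4|5)=+1, (2|5)=-1; (−1)^{3·6·2}·(+1)^6·(-1)^3 = -1.
v=19: a=19^2·(≡7), b=19^3·(≡12) mod 19; (7|19)=+1, (12|19)=-1; (−1)^{2·3·9}·(+1)^3·(-1)^2 = +1.
v=17: a=17^1·(≡11), b=17^2·(≡2) mod 17; (11|17)=-1, (2|17)=+1; (−1)^{1·2·8}·(-1)^2·(+1)^1 = +1.
v=3: a=3^4·(≡2), b=3^2·(≡1) mod 3; (2|3)=-1, (1|3)=+1; (−1)^{4·2·1}·(-1)^2·(+1)^4 = +1.
|Ram(-1105, 247)| = 2, even; anisotropic at {2, 5}.

[2, 5]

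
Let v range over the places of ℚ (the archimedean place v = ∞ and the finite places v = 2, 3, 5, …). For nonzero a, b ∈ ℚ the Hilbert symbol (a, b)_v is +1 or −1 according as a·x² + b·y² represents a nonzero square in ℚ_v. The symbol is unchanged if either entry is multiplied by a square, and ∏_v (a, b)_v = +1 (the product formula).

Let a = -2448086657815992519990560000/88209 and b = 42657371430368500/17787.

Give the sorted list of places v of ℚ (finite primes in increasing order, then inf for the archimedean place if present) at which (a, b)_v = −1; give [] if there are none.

(a, b) ≡ (-475709, 5655) mod (ℚ^×)²; places V = {2, 3, 5, 7, 11, 13, 23, 29, 37, 43, ∞}.
(a,b)_2: α=8, β=2; u≡3, v≡7 (mod 8); ε(u)ε(v)=1·1, αω(v)=8·0, βω(u)=2·1; sum ≡ 1  ⇒  -1.
(a,b)_13: α=5, u≡6; β=3, v≡11 (mod 13); (6|13)=-1, (11|13)=-1; sign (−1)^0·-1^3·-1^5 = +1.
(a,b)_37: α=3, u≡18; β=2, v≡5 (mod 37); (18|37)=-1, (5|37)=-1; sign (−1)^0·-1^2·-1^3 = -1.
(a,b)_3: α=-6, u≡1; β=-1, v≡1 (mod 3); (1|3)=+1, (1|3)=+1; sign (−1)^0·+1^-1·+1^-6 = +1.
(a,b)_23: α=3, u≡21; β=2, v≡10 (mod 23); (21|23)=-1, (10|23)=-1; sign (−1)^0·-1^2·-1^3 = -1.
(a,b)_7: α=0, u≡4; β=-2, v≡6 (mod 7); (4|7)=+1, (6|7)=-1; sign (−1)^0·+1^-2·-1^0 = +1.
(a,b)_11: α=-2, u≡2; β=-2, v≡9 (mod 11); (2|11)=-1, (9|11)=+1; sign (−1)^0·-1^-2·+1^-2 = +1.
(a,b)_43: α=3, u≡21; β=2, v≡12 (mod 43); (21|43)=+1, (12|43)=-1; sign (−1)^0·+1^2·-1^3 = -1.
(a,b)_∞: sgn(-475709)=−, sgn(5655)=+, so +1.
(a,b)_29: α=2, u≡16; β=1, v≡8 (mod 29); (16|29)=+1, (8|29)=-1; sign (−1)^0·+1^1·-1^2 = +1.
(a,b)_5: α=4, u≡1; β=3, v≡4 (mod 5); (1|5)=+1, (4|5)=+1; sign (−1)^0·+1^3·+1^4 = +1.
(-475709, 5655 / ℚ) ramifies at {2, 23, 37, 43}: a division algebra.

[2, 23, 37, 43]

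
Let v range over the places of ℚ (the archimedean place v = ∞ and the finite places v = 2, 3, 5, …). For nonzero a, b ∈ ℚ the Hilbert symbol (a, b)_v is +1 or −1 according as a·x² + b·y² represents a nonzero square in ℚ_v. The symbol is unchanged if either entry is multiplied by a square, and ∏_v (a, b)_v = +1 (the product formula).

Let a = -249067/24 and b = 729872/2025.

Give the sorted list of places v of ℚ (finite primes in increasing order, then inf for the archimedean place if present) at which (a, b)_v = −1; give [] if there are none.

Mod squares: a ≡ -30498, b ≡ 377. Check v ∈ {∞, 2, 3, 5, 7, 11, 13, 17, 23, 29}.
v=7: a=7^2·(≡2), b=7^0·(≡5) mod 7; (2|7)=+1, (5|7)=-1; (−1)^{2·0·3}·(+1)^0·(-1)^2 = +1.
v=13: a=13^1·(≡5), b=13^1·(≡1) mod 13; (5|13)=-1, (1|13)=+1; (−1)^{1·1·6}·(-1)^1·(+1)^1 = -1.
v=∞: -30498 < 0 and 377 > 0  ⇒  (a,b)_∞ = +1.
v=29: a=29^0·(≡3), b=29^1·(≡24) mod 29; (3|29)=-1, (24|29)=+1; (−1)^{0·1·14}·(-1)^1·(+1)^0 = -1.
v=11: a=11^0·(≡3), b=11^2·(≡4) mod 11; (3|11)=+1, (4|11)=+1; (−1)^{0·2·5}·(+1)^2·(+1)^0 = +1.
v=3: a=3^-1·(≡1), b=3^-4·(≡2) mod 3; (1|3)=+1, (2|3)=-1; (−1)^{-1·-4·1}·(+1)^-4·(-1)^-1 = -1.
v=5: a=5^0·(≡2), b=5^-2·(≡2) mod 5; (2|5)=-1, (2|5)=-1; (−1)^{0·-2·2}·(-1)^-2·(-1)^0 = +1.
v=2: v_2(a)=-3, v_2(b)=4; units ≡ 7, 1 (mod 8); ε·ε+αω+βω = 1·0+-3·0+4·0 ≡ 0  ⇒  (a,b)_2 = +1.
v=17: a=17^1·(≡15), b=17^0·(≡14) mod 17; (15|17)=+1, (14|17)=-1; (−1)^{1·0·8}·(+1)^0·(-1)^1 = -1.
v=23: a=23^1·(≡4), b=23^0·(≡13) mod 23; (4|23)=+1, (13|23)=+1; (−1)^{1·0·11}·(+1)^0·(+1)^1 = +1.
Ram(-30498, 377) = {3, 13, 17, 29}; no ℚ_3-point on the conic.

[3, 13, 17, 29]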